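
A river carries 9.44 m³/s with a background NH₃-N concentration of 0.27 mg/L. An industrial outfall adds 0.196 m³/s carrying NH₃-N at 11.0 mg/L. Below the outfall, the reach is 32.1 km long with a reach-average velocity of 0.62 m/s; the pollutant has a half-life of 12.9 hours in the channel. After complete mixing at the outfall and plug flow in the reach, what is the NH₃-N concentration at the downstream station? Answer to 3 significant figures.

0.225 mg/L

Flow-weighted average: C = (9.440·0.2700 + 0.1960·11.00) / 9.636 = 4.705/9.636 = 0.4883 mg/L.
Travel time t = 32.1·1000 / 0.62 = 51770 s = 14.38 h.
Half-life 12.9 h → k = ln 2 / 12.9 = 0.05373 h⁻¹ = 1.290 d⁻¹.
First-order decay: C = 0.4883·exp(−k·t) = 0.4883·0.4617 = 0.2254 mg/L.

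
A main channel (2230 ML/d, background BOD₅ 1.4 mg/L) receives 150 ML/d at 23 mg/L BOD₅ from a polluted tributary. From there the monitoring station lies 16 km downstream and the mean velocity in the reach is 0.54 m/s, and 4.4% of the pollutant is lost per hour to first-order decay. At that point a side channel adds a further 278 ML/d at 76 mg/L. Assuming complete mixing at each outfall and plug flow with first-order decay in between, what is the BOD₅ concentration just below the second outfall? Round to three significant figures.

9.66 mg/L

After mixing, C = (2230·1.400 + 150.0·23.00) / 2380 = 6572/2380 = 2.761 mg/L; combined flow 2380 ML/d.
Travel time t = 16·1000 / 0.54 = 29630 s = 8.230 h.
4.4%/h lost → k = −ln(1 − 0.044) = 0.04500 h⁻¹.
Decay over the reach: 2.761·exp(−kt) = 2.761·0.6905 = 1.907 mg/L.
Second outfall: C = (2380·1.907 + 278.0·76.00)/2658 = 9.656 mg/L.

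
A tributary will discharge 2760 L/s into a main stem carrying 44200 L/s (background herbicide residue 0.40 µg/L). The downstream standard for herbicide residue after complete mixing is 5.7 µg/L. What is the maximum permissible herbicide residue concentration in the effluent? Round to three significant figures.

At the limit, (Qr·Cr + Qe·Cₑ)/(Qr + Qe) = 5.7:
Cₑ = (46960·5.7 − 44200·0.4000) / 2760 = 90.58 µg/L.

90.6 µg/L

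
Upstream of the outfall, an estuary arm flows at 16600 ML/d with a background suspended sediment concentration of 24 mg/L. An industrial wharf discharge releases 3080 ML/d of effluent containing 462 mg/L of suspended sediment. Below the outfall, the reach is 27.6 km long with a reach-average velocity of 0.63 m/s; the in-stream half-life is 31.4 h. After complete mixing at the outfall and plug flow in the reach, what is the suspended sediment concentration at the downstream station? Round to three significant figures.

Mass balance: C = (16600·24.00 + 3080·462.0) / 19680 = 1821000/19680 = 92.55 mg/L.
Travel time t = 27.6·1000 / 0.63 = 43810 s = 12.17 h.
Half-life 31.4 h → k = ln 2 / 31.4 = 0.02207 h⁻¹ = 0.5298 d⁻¹.
Decay over the reach: 92.55·exp(−kt) = 92.55·0.7644 = 70.75 mg/L.

70.7 mg/L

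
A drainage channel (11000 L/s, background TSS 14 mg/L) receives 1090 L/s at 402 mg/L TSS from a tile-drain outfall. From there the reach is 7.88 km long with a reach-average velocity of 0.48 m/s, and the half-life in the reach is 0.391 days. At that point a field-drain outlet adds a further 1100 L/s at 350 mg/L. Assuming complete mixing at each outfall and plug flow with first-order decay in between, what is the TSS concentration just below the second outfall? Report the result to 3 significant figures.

61.2 mg/L

Mass balance: C = (11000·14.00 + 1090·402.0) / 12090 = 592200/12090 = 48.98 mg/L; combined flow 12090 L/s.
Travel time t = 7.88·1000 / 0.48 = 16420 s = 4.560 h.
Half-life 0.391 d → k = ln 2 / 0.391 = 1.773 d⁻¹.
After decay, C = 48.98 × e^(−kt) = 48.98 × 0.7140 = 34.97 mg/L.
At the second outfall, C = (12090·34.97 + 1100·350.0) / (12090 + 1100) = 61.25 mg/L.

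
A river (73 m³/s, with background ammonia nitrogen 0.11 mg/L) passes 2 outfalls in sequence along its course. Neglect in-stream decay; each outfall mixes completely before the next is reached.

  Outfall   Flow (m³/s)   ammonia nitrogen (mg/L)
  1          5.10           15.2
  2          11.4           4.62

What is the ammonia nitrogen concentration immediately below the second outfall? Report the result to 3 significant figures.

After outfall 1: Q = 73.00 + 5.100 = 78.10 m³/s; C = (73.00·0.1100 + 5.100·15.20)/78.10 = 1.095 mg/L.
After outfall 2: Q = 78.10 + 11.40 = 89.50 m³/s; C = (78.10·1.095 + 11.40·4.620)/89.50 = 1.544 mg/L.

1.54 mg/L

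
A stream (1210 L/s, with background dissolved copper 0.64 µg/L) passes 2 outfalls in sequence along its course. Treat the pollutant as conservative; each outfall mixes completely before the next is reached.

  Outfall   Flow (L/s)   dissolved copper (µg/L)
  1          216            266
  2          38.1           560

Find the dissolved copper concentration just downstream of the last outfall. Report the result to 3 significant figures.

54.3 µg/L

Below outfall 1: Q → 1426 L/s, C = (1210·0.6400 + 216.0·266.0)/1426 = 40.83 µg/L.
Below outfall 2: Q → 1464 L/s, C = (1426·40.83 + 38.10·560.0)/1464 = 54.34 µg/L.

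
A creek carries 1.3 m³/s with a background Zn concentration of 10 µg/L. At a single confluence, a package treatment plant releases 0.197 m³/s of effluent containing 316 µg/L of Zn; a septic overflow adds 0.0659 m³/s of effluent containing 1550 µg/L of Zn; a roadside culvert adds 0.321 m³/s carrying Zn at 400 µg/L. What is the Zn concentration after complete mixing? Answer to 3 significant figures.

Mass balance: C = (1.300·10.00 + 0.1970·316.0 + 0.06590·1550 + 0.3210·400.0) / 1.884 = 305.8/1.884 = 162.3 µg/L.

162 µg/L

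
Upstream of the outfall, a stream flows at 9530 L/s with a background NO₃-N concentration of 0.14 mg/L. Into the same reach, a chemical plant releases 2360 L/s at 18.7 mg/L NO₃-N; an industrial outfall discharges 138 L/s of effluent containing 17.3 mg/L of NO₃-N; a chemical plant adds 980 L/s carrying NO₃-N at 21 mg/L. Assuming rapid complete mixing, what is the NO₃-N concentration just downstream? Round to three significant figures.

Conservation of mass: C = (9530·0.1400 + 2360·18.70 + 138.0·17.30 + 980.0·21.00) / 13010 = 68430/13010 = 5.261 mg/L.

5.26 mg/L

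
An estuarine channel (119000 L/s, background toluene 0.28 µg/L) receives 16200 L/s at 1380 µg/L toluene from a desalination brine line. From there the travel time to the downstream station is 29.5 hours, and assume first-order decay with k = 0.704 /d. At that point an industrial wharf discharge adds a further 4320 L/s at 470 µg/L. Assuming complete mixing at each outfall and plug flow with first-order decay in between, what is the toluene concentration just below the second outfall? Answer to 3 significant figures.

82.1 µg/L

Flow-weighted average: C = (119000·0.2800 + 16200·1380) / 135200 = 22390000/135200 = 165.6 µg/L; combined flow 135200 L/s.
Decay over the reach: 165.6·exp(−kt) = 165.6·0.4209 = 69.70 µg/L.
At the second outfall, C = (135200·69.70 + 4320·470.0) / (135200 + 4320) = 82.10 µg/L.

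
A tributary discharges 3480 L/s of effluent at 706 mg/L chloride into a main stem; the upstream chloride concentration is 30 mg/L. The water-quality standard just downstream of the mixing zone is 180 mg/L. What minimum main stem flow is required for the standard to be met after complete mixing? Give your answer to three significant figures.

Set C_mix = 180: (Q·30.00 + 3480·706.0) / (Q + 3480) = 180
→ Q = 3480·(706.0 − 180)/(180 − 30.00) = 12200 L/s.

12200 L/s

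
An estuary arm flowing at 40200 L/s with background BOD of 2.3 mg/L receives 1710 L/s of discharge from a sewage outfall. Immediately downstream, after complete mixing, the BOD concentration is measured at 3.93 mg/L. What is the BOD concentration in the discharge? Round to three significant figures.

Mass balance: 40200·2.300 + 1710·Cₑ = 41910·3.930
→ Cₑ = (41910·3.930 − 40200·2.300) / 1710 = 42.25 mg/L.

42.2 mg/L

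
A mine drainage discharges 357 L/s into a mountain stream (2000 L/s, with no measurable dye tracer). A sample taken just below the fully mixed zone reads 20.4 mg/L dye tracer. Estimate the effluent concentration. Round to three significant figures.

135 mg/L

Mass balance: 2000·0 + 357.0·Cₑ = 2357·20.40
→ Cₑ = (2357·20.40 − 2000·0) / 357.0 = 134.7 mg/L.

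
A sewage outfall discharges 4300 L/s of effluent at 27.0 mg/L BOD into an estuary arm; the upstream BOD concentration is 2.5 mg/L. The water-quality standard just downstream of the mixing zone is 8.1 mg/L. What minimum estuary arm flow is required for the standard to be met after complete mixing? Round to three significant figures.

Set C_mix = 8.1: (Q·2.500 + 4300·27.00) / (Q + 4300) = 8.1
→ Q = 4300·(27.00 − 8.1)/(8.1 − 2.500) = 14510 L/s.

14500 L/s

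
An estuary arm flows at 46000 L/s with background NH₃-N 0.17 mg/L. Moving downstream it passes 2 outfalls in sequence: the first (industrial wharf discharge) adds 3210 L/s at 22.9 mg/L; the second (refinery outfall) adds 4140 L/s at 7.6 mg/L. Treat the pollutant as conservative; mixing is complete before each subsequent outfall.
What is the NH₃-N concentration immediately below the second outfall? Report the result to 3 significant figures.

Outfall 1: combined Q = 49210 L/s; C = (46000·0.1700 + 3210·22.90)/49210 = 1.653 mg/L.
Outfall 2: combined Q = 53350 L/s; C = (49210·1.653 + 4140·7.600)/53350 = 2.114 mg/L.

2.11 mg/L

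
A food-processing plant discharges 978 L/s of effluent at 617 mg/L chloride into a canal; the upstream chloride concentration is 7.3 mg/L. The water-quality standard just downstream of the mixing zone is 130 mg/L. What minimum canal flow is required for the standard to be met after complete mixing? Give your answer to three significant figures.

3880 L/s

Set C_mix = 130: (Q·7.300 + 978.0·617.0) / (Q + 978.0) = 130
→ Q = 978.0·(617.0 − 130)/(130 − 7.300) = 3882 L/s.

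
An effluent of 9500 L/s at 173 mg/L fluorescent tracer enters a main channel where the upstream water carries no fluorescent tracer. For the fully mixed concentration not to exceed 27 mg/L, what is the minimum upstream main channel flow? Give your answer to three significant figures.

Set C_mix = 27: (Q·0 + 9500·173.0) / (Q + 9500) = 27
→ Q = 9500·(173.0 − 27)/(27 − 0) = 51370 L/s.

51400 L/s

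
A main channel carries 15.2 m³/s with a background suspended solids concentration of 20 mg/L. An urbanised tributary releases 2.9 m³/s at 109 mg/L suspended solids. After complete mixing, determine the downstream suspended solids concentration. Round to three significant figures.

34.3 mg/L

Flow-weighted average: C = (15.20·20.00 + 2.900·109.0) / 18.10 = 620.1/18.10 = 34.26 mg/L.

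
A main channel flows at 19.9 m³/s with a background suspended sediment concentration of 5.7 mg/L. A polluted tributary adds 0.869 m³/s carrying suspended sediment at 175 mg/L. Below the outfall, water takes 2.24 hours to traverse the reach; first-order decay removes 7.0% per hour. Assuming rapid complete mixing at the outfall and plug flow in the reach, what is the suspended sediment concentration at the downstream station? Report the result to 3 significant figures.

Flow-weighted average: C = (19.90·5.700 + 0.8690·175.0) / 20.77 = 265.5/20.77 = 12.78 mg/L.
7.0%/h lost → k = −ln(1 − 0.07) = 0.07257 h⁻¹.
After decay, C = 12.78 × e^(−kt) = 12.78 × 0.8500 = 10.87 mg/L.

10.9 mg/L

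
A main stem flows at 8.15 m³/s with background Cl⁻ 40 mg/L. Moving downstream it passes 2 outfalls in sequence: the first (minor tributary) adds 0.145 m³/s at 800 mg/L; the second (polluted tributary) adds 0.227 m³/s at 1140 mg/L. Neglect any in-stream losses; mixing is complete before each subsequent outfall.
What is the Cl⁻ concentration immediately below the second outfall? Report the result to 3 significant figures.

82.2 mg/L

Below outfall 1: Q → 8.295 m³/s, C = (8.150·40.00 + 0.1450·800.0)/8.295 = 53.29 mg/L.
Below outfall 2: Q → 8.522 m³/s, C = (8.295·53.29 + 0.2270·1140)/8.522 = 82.23 mg/L.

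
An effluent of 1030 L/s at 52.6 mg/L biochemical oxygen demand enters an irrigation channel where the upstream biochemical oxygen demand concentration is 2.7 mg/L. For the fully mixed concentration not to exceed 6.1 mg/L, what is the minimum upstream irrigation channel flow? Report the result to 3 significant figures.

Set C_mix = 6.1: (Q·2.700 + 1030·52.60) / (Q + 1030) = 6.1
→ Q = 1030·(52.60 − 6.1)/(6.1 − 2.700) = 14090 L/s.

14100 L/s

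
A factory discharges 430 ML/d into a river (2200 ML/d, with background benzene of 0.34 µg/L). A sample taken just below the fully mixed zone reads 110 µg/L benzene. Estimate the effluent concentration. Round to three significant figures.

671 µg/L

Mass balance: 2200·0.3400 + 430.0·Cₑ = 2630·110.0
→ Cₑ = (2630·110.0 − 2200·0.3400) / 430.0 = 671.1 µg/L.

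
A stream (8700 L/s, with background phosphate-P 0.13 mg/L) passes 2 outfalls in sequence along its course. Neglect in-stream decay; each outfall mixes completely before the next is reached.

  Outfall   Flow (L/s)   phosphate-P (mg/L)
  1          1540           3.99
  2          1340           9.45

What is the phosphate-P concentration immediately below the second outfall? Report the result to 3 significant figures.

1.72 mg/L

Below outfall 1: Q → 10240 L/s, C = (8700·0.1300 + 1540·3.990)/10240 = 0.7105 mg/L.
Below outfall 2: Q → 11580 L/s, C = (10240·0.7105 + 1340·9.450)/11580 = 1.722 mg/L.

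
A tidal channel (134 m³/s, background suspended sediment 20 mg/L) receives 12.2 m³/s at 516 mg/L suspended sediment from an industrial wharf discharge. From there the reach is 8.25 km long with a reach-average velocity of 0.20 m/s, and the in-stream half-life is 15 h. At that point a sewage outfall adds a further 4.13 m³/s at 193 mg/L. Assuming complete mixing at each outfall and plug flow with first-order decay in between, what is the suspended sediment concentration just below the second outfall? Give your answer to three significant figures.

After mixing, C = (134.0·20.00 + 12.20·516.0) / 146.2 = 8975/146.2 = 61.39 mg/L; combined flow 146.2 m³/s.
Travel time t = 8.25·1000 / 0.20 = 41250 s = 11.46 h.
Half-life 15 h → k = ln 2 / 15 = 0.04621 h⁻¹ = 1.109 d⁻¹.
First-order decay: C = 61.39·exp(−k·t) = 61.39·0.5889 = 36.15 mg/L.
At the second outfall, C = (146.2·36.15 + 4.130·193.0) / (146.2 + 4.130) = 40.46 mg/L.

40.5 mg/L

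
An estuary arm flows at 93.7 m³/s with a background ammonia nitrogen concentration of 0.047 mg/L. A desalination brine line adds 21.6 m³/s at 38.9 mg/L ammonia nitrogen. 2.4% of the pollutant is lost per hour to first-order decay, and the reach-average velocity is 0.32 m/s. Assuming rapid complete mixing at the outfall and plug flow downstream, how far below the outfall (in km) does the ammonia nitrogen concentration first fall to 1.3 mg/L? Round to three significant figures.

Flow-weighted average: C = (93.70·0.04700 + 21.60·38.90) / 115.3 = 844.6/115.3 = 7.326 mg/L.
2.4%/h lost → k = −ln(1 − 0.024) = 0.02429 h⁻¹.
Set 7.326·exp(−k·t) = 1.3 → t = ln(7.326/1.3)/k = 256200 s = 71.17 h.
Distance = v·t = 0.32·256200 = 81990 m = 81.99 km.

82.0 km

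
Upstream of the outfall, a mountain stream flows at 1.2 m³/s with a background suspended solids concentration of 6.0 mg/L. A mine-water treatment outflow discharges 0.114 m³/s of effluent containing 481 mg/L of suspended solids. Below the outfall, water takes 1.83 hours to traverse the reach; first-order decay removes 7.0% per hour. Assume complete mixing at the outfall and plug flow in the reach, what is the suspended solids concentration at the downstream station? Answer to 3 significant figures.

Flow-weighted average: C = (1.200·6.000 + 0.1140·481.0) / 1.314 = 62.03/1.314 = 47.21 mg/L.
7.0%/h lost → k = −ln(1 − 0.07) = 0.07257 h⁻¹.
After decay, C = 47.21 × e^(−kt) = 47.21 × 0.8756 = 41.34 mg/L.

41.3 mg/L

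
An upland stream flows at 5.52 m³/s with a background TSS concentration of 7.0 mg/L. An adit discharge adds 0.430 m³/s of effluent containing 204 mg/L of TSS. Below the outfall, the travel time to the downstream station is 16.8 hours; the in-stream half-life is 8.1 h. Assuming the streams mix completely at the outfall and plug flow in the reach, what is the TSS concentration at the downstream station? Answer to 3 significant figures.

After mixing, C = (5.520·7.000 + 0.4300·204.0) / 5.950 = 126.4/5.950 = 21.24 mg/L.
Half-life 8.1 h → k = ln 2 / 8.1 = 0.08557 h⁻¹ = 2.054 d⁻¹.
First-order decay: C = 21.24·exp(−k·t) = 21.24·0.2375 = 5.044 mg/L.

5.04 mg/L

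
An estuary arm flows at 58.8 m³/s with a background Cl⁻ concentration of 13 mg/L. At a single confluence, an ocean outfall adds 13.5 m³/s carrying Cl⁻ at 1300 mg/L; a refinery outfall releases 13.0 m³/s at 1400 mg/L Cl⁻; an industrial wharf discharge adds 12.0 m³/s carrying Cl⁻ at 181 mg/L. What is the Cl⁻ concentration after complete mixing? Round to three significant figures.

398 mg/L

Flow-weighted average: C = (58.80·13.00 + 13.50·1300 + 13.00·1400 + 12.00·181.0) / 97.30 = 38690/97.30 = 397.6 mg/L.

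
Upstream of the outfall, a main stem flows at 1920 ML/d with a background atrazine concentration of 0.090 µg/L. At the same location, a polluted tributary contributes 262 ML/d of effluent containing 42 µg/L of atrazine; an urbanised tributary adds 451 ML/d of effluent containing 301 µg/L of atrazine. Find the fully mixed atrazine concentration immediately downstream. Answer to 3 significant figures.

Conservation of mass: C = (1920·0.09000 + 262.0·42.00 + 451.0·301.0) / 2633 = 146900/2633 = 55.80 µg/L.

55.8 µg/L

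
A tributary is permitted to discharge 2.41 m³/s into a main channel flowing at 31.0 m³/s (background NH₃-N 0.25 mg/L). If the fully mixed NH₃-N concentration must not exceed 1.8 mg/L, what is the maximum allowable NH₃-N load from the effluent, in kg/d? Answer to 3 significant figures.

Mass balance at the limit: 31.00·0.2500 + 2.410·Cₑ = 33.41·1.8 → Cₑ = 21.74 mg/L.
Load = 2.410 m³/s × 21.74 g/m³ × 86 400 s/d = 4526 kg/d.

4530 kg/d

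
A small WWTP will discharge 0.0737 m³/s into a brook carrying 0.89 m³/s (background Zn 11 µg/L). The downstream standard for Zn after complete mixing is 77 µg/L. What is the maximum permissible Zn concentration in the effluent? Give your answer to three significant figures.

874 µg/L

At the limit, (Qr·Cr + Qe·Cₑ)/(Qr + Qe) = 77:
Cₑ = (0.9637·77 − 0.8900·11.00) / 0.07370 = 874.0 µg/L.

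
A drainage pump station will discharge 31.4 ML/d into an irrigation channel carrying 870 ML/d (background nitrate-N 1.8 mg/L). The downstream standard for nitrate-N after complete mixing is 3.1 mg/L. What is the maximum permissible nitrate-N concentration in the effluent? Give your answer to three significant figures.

At the limit, (Qr·Cr + Qe·Cₑ)/(Qr + Qe) = 3.1:
Cₑ = (901.4·3.1 − 870.0·1.800) / 31.40 = 39.12 mg/L.

39.1 mg/L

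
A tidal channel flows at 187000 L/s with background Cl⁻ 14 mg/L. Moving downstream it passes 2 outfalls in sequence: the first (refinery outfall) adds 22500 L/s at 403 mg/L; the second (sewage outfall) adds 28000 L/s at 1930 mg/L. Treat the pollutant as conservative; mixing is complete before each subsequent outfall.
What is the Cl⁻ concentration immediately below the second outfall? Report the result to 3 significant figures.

277 mg/L

Below outfall 1: Q → 209500 L/s, C = (187000·14.00 + 22500·403.0)/209500 = 55.78 mg/L.
Below outfall 2: Q → 237500 L/s, C = (209500·55.78 + 28000·1930)/237500 = 276.7 mg/L.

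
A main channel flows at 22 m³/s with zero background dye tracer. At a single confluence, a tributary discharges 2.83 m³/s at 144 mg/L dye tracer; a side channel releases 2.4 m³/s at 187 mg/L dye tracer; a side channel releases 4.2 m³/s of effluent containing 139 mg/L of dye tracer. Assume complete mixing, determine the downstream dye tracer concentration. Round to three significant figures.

After mixing, C = (22.00·0 + 2.830·144.0 + 2.400·187.0 + 4.200·139.0) / 31.43 = 1440/31.43 = 45.82 mg/L.

45.8 mg/L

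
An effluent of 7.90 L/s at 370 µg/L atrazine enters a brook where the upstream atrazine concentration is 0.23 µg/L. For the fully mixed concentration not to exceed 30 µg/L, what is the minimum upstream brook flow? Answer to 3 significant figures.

Set C_mix = 30: (Q·0.2300 + 7.900·370.0) / (Q + 7.900) = 30
→ Q = 7.900·(370.0 − 30)/(30 − 0.2300) = 90.23 L/s.

90.2 L/s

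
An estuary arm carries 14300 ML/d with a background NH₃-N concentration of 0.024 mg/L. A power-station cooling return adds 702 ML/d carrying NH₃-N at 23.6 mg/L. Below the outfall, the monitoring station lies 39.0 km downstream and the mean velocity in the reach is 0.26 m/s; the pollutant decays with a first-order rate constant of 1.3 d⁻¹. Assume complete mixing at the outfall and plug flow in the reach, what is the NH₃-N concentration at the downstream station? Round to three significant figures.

Mixed concentration C = ΣQC/ΣQ = (14300·0.02400 + 702.0·23.60) / 15000 = 16910/15000 = 1.127 mg/L.
Travel time t = 39.0·1000 / 0.26 = 150000 s = 41.67 h.
First-order decay: C = 1.127·exp(−k·t) = 1.127·0.1047 = 0.1180 mg/L.

0.118 mg/L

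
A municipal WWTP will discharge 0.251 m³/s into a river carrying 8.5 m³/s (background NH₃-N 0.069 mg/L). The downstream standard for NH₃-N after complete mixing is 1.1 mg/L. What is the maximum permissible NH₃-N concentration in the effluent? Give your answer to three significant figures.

36.0 mg/L

At the limit, (Qr·Cr + Qe·Cₑ)/(Qr + Qe) = 1.1:
Cₑ = (8.751·1.1 − 8.500·0.06900) / 0.2510 = 36.01 mg/L.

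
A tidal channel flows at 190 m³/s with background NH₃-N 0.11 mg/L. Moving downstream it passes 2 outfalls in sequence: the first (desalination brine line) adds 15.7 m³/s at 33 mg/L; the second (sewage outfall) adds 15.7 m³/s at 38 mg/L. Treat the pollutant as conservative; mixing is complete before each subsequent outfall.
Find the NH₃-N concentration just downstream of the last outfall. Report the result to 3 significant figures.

5.13 mg/L

After outfall 1: Q = 190.0 + 15.70 = 205.7 m³/s; C = (190.0·0.1100 + 15.70·33.00)/205.7 = 2.620 mg/L.
After outfall 2: Q = 205.7 + 15.70 = 221.4 m³/s; C = (205.7·2.620 + 15.70·38.00)/221.4 = 5.129 mg/L.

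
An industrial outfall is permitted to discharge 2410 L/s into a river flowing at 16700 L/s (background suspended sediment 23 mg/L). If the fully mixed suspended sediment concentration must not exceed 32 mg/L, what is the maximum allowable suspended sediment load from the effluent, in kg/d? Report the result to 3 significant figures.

Mass balance at the limit: 16700·23.00 + 2410·Cₑ = 19110·32 → Cₑ = 94.37 mg/L.
2410 L/s = 2.410 m³/s. Load = 2.410 m³/s × 94.37 g/m³ × 86 400 s/d = 19650 kg/d.

19600 kg/d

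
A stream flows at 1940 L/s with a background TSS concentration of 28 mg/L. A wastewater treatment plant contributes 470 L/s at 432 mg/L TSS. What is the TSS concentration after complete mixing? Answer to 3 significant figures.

107 mg/L

Conservation of mass: C = (1940·28.00 + 470.0·432.0) / 2410 = 257400/2410 = 106.8 mg/L.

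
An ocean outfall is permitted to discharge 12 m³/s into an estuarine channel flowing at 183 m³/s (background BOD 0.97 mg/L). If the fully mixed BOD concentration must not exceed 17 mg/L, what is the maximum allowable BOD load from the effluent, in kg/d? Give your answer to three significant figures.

271000 kg/d

Mass balance at the limit: 183.0·0.9700 + 12.00·Cₑ = 195.0·17 → Cₑ = 261.5 mg/L.
Load = 12.00 m³/s × 261.5 g/m³ × 86 400 s/d = 271100 kg/d.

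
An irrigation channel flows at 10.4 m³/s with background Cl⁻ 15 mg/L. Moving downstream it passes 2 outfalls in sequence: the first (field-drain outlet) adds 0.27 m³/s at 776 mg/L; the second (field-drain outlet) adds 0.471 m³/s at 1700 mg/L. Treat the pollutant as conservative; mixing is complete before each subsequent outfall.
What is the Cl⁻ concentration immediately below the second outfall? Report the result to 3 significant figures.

Below outfall 1: Q → 10.67 m³/s, C = (10.40·15.00 + 0.2700·776.0)/10.67 = 34.26 mg/L.
Below outfall 2: Q → 11.14 m³/s, C = (10.67·34.26 + 0.4710·1700)/11.14 = 104.7 mg/L.

105 mg/L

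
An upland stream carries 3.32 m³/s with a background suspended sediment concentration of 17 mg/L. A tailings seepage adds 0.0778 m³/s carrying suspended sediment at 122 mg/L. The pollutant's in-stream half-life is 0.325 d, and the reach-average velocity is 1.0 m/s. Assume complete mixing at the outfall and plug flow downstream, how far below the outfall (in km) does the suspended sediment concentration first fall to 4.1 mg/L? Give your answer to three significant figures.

Mixed concentration C = ΣQC/ΣQ = (3.320·17.00 + 0.07780·122.0) / 3.398 = 65.93/3.398 = 19.40 mg/L.
Half-life 0.325 d → k = ln 2 / 0.325 = 2.133 d⁻¹.
Set 19.40·exp(−k·t) = 4.1 → t = ln(19.40/4.1)/k = 62970 s = 17.49 h.
Distance = v·t = 1.0·62970 = 62970 m = 62.97 km.

63.0 km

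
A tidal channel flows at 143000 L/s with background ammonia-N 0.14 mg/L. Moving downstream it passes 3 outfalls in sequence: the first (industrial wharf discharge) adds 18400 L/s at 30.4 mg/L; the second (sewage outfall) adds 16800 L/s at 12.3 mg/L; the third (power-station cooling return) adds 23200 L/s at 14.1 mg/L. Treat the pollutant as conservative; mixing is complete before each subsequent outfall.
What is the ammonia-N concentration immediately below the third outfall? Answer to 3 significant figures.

After outfall 1: Q = 143000 + 18400 = 161400 L/s; C = (143000·0.1400 + 18400·30.40)/161400 = 3.590 mg/L.
After outfall 2: Q = 161400 + 16800 = 178200 L/s; C = (161400·3.590 + 16800·12.30)/178200 = 4.411 mg/L.
After outfall 3: Q = 178200 + 23200 = 201400 L/s; C = (178200·4.411 + 23200·14.10)/201400 = 5.527 mg/L.

5.53 mg/L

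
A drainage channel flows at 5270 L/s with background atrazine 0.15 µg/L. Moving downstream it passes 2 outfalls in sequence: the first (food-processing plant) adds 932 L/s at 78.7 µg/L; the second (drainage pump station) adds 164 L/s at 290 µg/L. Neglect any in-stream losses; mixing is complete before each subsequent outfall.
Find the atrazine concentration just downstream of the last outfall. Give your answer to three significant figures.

19.1 µg/L

Below outfall 1: Q → 6202 L/s, C = (5270·0.1500 + 932.0·78.70)/6202 = 11.95 µg/L.
Below outfall 2: Q → 6366 L/s, C = (6202·11.95 + 164.0·290.0)/6366 = 19.12 µg/L.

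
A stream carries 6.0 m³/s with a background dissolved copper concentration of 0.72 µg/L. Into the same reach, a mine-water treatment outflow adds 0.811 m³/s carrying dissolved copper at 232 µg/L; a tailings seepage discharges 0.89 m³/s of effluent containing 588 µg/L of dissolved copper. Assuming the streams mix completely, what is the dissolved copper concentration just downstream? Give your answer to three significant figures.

92.9 µg/L

After mixing, C = (6.000·0.7200 + 0.8110·232.0 + 0.8900·588.0) / 7.701 = 715.8/7.701 = 92.95 µg/L.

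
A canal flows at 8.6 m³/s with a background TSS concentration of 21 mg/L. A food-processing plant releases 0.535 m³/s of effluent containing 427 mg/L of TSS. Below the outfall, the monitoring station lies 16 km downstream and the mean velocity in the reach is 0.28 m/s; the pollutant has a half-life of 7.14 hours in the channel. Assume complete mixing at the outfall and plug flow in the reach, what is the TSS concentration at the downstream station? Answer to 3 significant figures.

Mass balance: C = (8.600·21.00 + 0.5350·427.0) / 9.135 = 409.0/9.135 = 44.78 mg/L.
Travel time t = 16·1000 / 0.28 = 57140 s = 15.87 h.
Half-life 7.14 h → k = ln 2 / 7.14 = 0.09708 h⁻¹ = 2.330 d⁻¹.
Applying C = C₀e^(−kt): 44.78 × 0.2142 = 9.590 mg/L.

9.59 mg/L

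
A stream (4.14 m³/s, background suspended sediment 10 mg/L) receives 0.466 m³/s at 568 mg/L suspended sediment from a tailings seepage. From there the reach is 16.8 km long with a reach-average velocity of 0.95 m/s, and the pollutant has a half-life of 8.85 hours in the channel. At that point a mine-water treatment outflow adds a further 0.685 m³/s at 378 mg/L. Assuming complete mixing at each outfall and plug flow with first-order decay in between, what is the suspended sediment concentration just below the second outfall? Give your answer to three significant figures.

After mixing, C = (4.140·10.00 + 0.4660·568.0) / 4.606 = 306.1/4.606 = 66.45 mg/L; combined flow 4.606 m³/s.
Travel time t = 16.8·1000 / 0.95 = 17680 s = 4.912 h.
Half-life 8.85 h → k = ln 2 / 8.85 = 0.07832 h⁻¹ = 1.880 d⁻¹.
Applying C = C₀e^(−kt): 66.45 × 0.6806 = 45.23 mg/L.
At the second outfall, C = (4.606·45.23 + 0.6850·378.0) / (4.606 + 0.6850) = 88.31 mg/L.

88.3 mg/L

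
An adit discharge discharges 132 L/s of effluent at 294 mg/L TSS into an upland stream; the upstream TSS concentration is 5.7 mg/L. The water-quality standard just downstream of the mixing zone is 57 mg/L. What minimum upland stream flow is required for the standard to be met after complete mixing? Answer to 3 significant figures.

Set C_mix = 57: (Q·5.700 + 132.0·294.0) / (Q + 132.0) = 57
→ Q = 132.0·(294.0 − 57)/(57 − 5.700) = 609.8 L/s.

610 L/s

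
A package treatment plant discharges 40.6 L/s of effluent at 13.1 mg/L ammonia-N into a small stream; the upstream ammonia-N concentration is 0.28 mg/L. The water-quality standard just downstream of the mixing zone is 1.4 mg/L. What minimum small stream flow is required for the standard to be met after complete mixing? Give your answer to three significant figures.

424 L/s

Set C_mix = 1.4: (Q·0.2800 + 40.60·13.10) / (Q + 40.60) = 1.4
→ Q = 40.60·(13.10 − 1.4)/(1.4 − 0.2800) = 424.1 L/s.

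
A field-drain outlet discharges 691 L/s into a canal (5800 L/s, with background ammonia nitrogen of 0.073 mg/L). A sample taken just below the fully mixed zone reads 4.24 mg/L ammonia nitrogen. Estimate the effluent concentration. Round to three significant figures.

39.2 mg/L

Mass balance: 5800·0.07300 + 691.0·Cₑ = 6491·4.240
→ Cₑ = (6491·4.240 − 5800·0.07300) / 691.0 = 39.22 mg/L.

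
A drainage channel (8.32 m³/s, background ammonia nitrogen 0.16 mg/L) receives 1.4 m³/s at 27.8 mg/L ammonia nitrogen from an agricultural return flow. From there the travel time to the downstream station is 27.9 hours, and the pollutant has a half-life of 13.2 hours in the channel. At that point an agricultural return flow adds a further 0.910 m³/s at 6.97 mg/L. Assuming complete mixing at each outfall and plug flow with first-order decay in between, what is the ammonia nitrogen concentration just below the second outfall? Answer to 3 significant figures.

After mixing, C = (8.320·0.1600 + 1.400·27.80) / 9.720 = 40.25/9.720 = 4.141 mg/L; combined flow 9.720 m³/s.
Half-life 13.2 h → k = ln 2 / 13.2 = 0.05251 h⁻¹ = 1.260 d⁻¹.
First-order decay: C = 4.141·exp(−k·t) = 4.141·0.2311 = 0.9569 mg/L.
At the second outfall, C = (9.720·0.9569 + 0.9100·6.970) / (9.720 + 0.9100) = 1.472 mg/L.

1.47 mg/L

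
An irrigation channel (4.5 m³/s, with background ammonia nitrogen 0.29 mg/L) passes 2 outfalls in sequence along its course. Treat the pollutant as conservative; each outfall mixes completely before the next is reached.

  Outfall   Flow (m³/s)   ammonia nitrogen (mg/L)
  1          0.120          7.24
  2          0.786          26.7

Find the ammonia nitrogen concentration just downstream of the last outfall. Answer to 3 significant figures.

4.28 mg/L

After outfall 1: Q = 4.500 + 0.1200 = 4.620 m³/s; C = (4.500·0.2900 + 0.1200·7.240)/4.620 = 0.4705 mg/L.
After outfall 2: Q = 4.620 + 0.7860 = 5.406 m³/s; C = (4.620·0.4705 + 0.7860·26.70)/5.406 = 4.284 mg/L.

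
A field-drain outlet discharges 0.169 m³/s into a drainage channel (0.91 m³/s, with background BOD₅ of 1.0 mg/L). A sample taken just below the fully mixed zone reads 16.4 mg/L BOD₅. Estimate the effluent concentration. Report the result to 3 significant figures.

Mass balance: 0.9100·1.000 + 0.1690·Cₑ = 1.079·16.40
→ Cₑ = (1.079·16.40 − 0.9100·1.000) / 0.1690 = 99.32 mg/L.

99.3 mg/L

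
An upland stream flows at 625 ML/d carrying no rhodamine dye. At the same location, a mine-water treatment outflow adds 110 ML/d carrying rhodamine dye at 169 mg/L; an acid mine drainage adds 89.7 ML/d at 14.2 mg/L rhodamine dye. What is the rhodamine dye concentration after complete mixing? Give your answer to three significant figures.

Mass balance: C = (625.0·0 + 110.0·169.0 + 89.70·14.20) / 824.7 = 19860/824.7 = 24.09 mg/L.

24.1 mg/L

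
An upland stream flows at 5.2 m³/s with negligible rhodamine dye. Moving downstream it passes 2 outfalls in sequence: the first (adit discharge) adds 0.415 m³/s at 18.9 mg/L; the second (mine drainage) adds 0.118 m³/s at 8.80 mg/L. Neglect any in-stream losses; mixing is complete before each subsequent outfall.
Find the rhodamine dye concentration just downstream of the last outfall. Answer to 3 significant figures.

Outfall 1: combined Q = 5.615 m³/s; C = (5.200·0 + 0.4150·18.90)/5.615 = 1.397 mg/L.
Outfall 2: combined Q = 5.733 m³/s; C = (5.615·1.397 + 0.1180·8.800)/5.733 = 1.549 mg/L.

1.55 mg/L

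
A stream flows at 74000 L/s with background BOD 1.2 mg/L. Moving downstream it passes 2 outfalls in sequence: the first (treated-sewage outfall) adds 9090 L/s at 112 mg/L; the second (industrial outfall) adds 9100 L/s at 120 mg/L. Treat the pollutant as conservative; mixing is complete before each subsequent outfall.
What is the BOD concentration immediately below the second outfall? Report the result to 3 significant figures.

After outfall 1: Q = 74000 + 9090 = 83090 L/s; C = (74000·1.200 + 9090·112.0)/83090 = 13.32 mg/L.
After outfall 2: Q = 83090 + 9100 = 92190 L/s; C = (83090·13.32 + 9100·120.0)/92190 = 23.85 mg/L.

23.9 mg/L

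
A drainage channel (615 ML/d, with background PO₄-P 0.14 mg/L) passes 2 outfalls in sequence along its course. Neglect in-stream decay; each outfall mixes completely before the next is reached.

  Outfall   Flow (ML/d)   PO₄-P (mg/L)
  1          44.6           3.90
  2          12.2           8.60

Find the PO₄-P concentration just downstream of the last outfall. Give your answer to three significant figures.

0.543 mg/L

Below outfall 1: Q → 659.6 ML/d, C = (615.0·0.1400 + 44.60·3.900)/659.6 = 0.3942 mg/L.
Below outfall 2: Q → 671.8 ML/d, C = (659.6·0.3942 + 12.20·8.600)/671.8 = 0.5433 mg/L.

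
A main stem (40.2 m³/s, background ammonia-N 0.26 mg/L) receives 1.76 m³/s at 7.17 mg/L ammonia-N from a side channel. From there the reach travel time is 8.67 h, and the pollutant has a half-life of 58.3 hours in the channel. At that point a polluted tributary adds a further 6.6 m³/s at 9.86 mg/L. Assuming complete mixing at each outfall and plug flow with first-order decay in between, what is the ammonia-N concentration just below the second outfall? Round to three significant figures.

Flow-weighted average: C = (40.20·0.2600 + 1.760·7.170) / 41.96 = 23.07/41.96 = 0.5498 mg/L; combined flow 41.96 m³/s.
Half-life 58.3 h → k = ln 2 / 58.3 = 0.01189 h⁻¹ = 0.2853 d⁻¹.
First-order decay: C = 0.5498·exp(−k·t) = 0.5498·0.9021 = 0.4960 mg/L.
At the second outfall, C = (41.96·0.4960 + 6.600·9.860) / (41.96 + 6.600) = 1.769 mg/L.

1.77 mg/L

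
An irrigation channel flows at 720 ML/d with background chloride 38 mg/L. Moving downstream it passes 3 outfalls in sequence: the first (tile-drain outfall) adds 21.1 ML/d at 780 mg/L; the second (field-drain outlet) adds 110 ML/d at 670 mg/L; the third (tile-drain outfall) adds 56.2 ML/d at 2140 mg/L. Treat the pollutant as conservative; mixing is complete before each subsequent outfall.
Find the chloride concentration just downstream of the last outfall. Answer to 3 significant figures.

262 mg/L

Below outfall 1: Q → 741.1 ML/d, C = (720.0·38.00 + 21.10·780.0)/741.1 = 59.13 mg/L.
Below outfall 2: Q → 851.1 ML/d, C = (741.1·59.13 + 110.0·670.0)/851.1 = 138.1 mg/L.
Below outfall 3: Q → 907.3 ML/d, C = (851.1·138.1 + 56.20·2140)/907.3 = 262.1 mg/L.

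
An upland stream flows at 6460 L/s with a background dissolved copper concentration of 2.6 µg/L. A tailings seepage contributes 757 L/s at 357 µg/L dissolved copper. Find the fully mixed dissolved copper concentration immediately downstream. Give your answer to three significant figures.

Flow-weighted average: C = (6460·2.600 + 757.0·357.0) / 7217 = 287000/7217 = 39.77 µg/L.

39.8 µg/L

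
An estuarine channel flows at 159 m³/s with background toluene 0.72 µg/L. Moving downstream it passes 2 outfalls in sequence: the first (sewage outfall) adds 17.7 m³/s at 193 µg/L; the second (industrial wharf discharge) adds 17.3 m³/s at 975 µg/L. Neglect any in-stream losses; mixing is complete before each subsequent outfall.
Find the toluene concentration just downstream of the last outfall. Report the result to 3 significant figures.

After outfall 1: Q = 159.0 + 17.70 = 176.7 m³/s; C = (159.0·0.7200 + 17.70·193.0)/176.7 = 19.98 µg/L.
After outfall 2: Q = 176.7 + 17.30 = 194.0 m³/s; C = (176.7·19.98 + 17.30·975.0)/194.0 = 105.1 µg/L.

105 µg/L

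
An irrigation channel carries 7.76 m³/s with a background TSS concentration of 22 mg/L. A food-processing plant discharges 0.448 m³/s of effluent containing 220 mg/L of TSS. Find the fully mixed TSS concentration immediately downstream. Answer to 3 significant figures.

32.8 mg/L

Mass balance: C = (7.760·22.00 + 0.4480·220.0) / 8.208 = 269.3/8.208 = 32.81 mg/L.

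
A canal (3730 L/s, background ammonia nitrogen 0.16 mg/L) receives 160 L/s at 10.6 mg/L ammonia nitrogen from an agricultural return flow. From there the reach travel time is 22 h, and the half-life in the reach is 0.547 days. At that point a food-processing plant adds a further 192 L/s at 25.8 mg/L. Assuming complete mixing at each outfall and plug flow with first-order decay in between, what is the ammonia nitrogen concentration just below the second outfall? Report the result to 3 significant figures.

1.39 mg/L

Mixed concentration C = ΣQC/ΣQ = (3730·0.1600 + 160.0·10.60) / 3890 = 2293/3890 = 0.5894 mg/L; combined flow 3890 L/s.
Half-life 0.547 d → k = ln 2 / 0.547 = 1.267 d⁻¹.
First-order decay: C = 0.5894·exp(−k·t) = 0.5894·0.3130 = 0.1845 mg/L.
At the second outfall, C = (3890·0.1845 + 192.0·25.80) / (3890 + 192.0) = 1.389 mg/L.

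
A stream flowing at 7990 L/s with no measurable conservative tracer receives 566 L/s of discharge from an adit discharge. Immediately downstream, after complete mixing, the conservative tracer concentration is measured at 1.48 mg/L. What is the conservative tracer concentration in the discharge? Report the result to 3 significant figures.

Mass balance: 7990·0 + 566.0·Cₑ = 8556·1.480
→ Cₑ = (8556·1.480 − 7990·0) / 566.0 = 22.37 mg/L.

22.4 mg/L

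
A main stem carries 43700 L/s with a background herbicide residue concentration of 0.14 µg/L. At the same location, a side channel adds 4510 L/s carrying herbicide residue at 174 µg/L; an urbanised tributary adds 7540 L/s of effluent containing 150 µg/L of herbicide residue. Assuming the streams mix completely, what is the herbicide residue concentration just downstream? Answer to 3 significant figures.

After mixing, C = (43700·0.1400 + 4510·174.0 + 7540·150.0) / 55750 = 1922000/55750 = 34.47 µg/L.

34.5 µg/L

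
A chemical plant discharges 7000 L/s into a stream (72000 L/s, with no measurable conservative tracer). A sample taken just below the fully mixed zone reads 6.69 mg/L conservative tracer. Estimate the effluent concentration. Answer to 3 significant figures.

75.5 mg/L

Mass balance: 72000·0 + 7000·Cₑ = 79000·6.690
→ Cₑ = (79000·6.690 − 72000·0) / 7000 = 75.50 mg/L.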